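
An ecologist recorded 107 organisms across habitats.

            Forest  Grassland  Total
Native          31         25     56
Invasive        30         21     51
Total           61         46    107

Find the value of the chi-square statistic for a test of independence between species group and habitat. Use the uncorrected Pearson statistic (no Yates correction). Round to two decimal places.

Grand total N = 107.
Expected counts (row total × column total / N):
  Native, Forest: 56×61/107 = 31.925
  Native, Grassland: 56×46/107 = 24.075
  Invasive, Forest: 51×61/107 = 29.075
  Invasive, Grassland: 51×46/107 = 21.925
Contributions (O − E)²/E:
  (31 − 31.925)²/31.925 = 0.0268
  (25 − 24.075)²/24.075 = 0.0355
  (30 − 29.075)²/29.075 = 0.0294
  (21 − 21.925)²/21.925 = 0.0390
χ² = 0.0268 + 0.0355 + 0.0294 + 0.0390 = 0.13

0.13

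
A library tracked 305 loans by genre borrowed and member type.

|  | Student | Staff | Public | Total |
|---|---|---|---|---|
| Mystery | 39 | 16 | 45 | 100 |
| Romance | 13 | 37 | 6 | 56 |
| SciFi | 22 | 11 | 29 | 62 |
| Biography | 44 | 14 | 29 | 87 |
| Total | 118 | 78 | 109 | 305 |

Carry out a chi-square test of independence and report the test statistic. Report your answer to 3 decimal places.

65.319

Grand total N = 305.
Expected counts (row total × column total / N):
  Mystery, Student: 100×118/305 = 38.68852
  Mystery, Staff: 100×78/305 = 25.57377
  Mystery, Public: 100×109/305 = 35.73770
  Romance, Student: 56×118/305 = 21.66557
  Romance, Staff: 56×78/305 = 14.32131
  Romance, Public: 56×109/305 = 20.01311
  SciFi, Student: 62×118/305 = 23.98689
  SciFi, Staff: 62×78/305 = 15.85574
  SciFi, Public: 62×109/305 = 22.15738
  Biography, Student: 87×118/305 = 33.65902
  Biography, Staff: 87×78/305 = 22.24918
  Biography, Public: 87×109/305 = 31.09180
Contributions (O − E)²/E:
  (39 − 38.68852)²/38.68852 = 0.0025
  (16 − 25.57377)²/25.57377 = 3.5840
  (45 − 35.73770)²/35.73770 = 2.4006
  (13 − 21.66557)²/21.66557 = 3.4660
  (37 − 14.32131)²/14.32131 = 35.9131
  (6 − 20.01311)²/20.01311 = 9.8119
  (22 − 23.98689)²/23.98689 = 0.1646
  (11 − 15.85574)²/15.85574 = 1.4870
  (29 − 22.15738)²/22.15738 = 2.1131
  (44 − 33.65902)²/33.65902 = 3.1770
  (14 − 22.24918)²/22.24918 = 3.0585
  (29 − 31.09180)²/31.09180 = 0.1407
χ² = 0.0025 + 3.5840 + 2.4006 + 3.4660 + 35.9131 + 9.8119 + 0.1646 + 1.4870 + 2.1131 + 3.1770 + 3.0585 + 0.1407 = 65.319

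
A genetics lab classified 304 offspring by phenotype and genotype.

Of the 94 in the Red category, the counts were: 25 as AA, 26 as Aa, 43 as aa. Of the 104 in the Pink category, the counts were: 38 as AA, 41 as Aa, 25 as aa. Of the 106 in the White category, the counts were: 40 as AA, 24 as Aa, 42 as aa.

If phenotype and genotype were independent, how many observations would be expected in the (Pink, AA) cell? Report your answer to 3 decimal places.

35.237

Row total (Pink) = 104; column total (AA) = 103; grand total N = 304.
Expected count = (row total × column total) / N = 104 × 103 / 304 = 35.237.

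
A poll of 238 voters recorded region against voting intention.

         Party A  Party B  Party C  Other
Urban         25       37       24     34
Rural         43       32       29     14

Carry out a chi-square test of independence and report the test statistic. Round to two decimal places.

13.92

Row totals: 120, 118. Column totals: 68, 69, 53, 48. Grand total N = 238.
Expected counts (row total × column total / N):
  Urban, Party A: 120×68/238 = 34.2857
  Urban, Party B: 120×69/238 = 34.7899
  Urban, Party C: 120×53/238 = 26.7227
  Urban, Other: 120×48/238 = 24.2017
  Rural, Party A: 118×68/238 = 33.7143
  Rural, Party B: 118×69/238 = 34.2101
  Rural, Party C: 118×53/238 = 26.2773
  Rural, Other: 118×48/238 = 23.7983
Contributions (O − E)²/E:
  (25 − 34.2857)²/34.2857 = 2.5149
  (37 − 34.7899)²/34.7899 = 0.1404
  (24 − 26.7227)²/26.7227 = 0.2774
  (34 − 24.2017)²/24.2017 = 3.9669
  (43 − 33.7143)²/33.7143 = 2.5575
  (32 − 34.2101)²/34.2101 = 0.1428
  (29 − 26.2773)²/26.2773 = 0.2821
  (14 − 23.7983)²/23.7983 = 4.0342
χ² = 2.5149 + 0.1404 + 0.2774 + 3.9669 + 2.5575 + 0.1428 + 0.2821 + 4.0342 = 13.92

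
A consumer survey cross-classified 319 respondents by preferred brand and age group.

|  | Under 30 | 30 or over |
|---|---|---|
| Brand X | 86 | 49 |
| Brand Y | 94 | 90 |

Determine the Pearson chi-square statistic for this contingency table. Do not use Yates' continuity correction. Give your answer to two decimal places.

Row totals: 135, 184. Column totals: 180, 139. Grand total N = 319.
Expected counts (row total × column total / N):
  Brand X, Under 30: 135×180/319 = 76.176
  Brand X, 30 or over: 135×139/319 = 58.824
  Brand Y, Under 30: 184×180/319 = 103.824
  Brand Y, 30 or over: 184×139/319 = 80.176
Contributions (O − E)²/E:
  (86 − 76.176)²/76.176 = 1.2669
  (49 − 58.824)²/58.824 = 1.6407
  (94 − 103.824)²/103.824 = 0.9296
  (90 − 80.176)²/80.176 = 1.2037
χ² = 1.2669 + 1.6407 + 0.9296 + 1.2037 = 5.04

5.04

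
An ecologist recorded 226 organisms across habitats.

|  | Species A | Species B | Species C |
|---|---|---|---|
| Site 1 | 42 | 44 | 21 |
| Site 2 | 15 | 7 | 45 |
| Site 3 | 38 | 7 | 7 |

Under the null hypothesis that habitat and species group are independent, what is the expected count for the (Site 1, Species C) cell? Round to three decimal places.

34.562

Row total (Site 1) = 107; column total (Species C) = 73; grand total N = 226.
Expected count = (row total × column total) / N = 107 × 73 / 226 = 34.562.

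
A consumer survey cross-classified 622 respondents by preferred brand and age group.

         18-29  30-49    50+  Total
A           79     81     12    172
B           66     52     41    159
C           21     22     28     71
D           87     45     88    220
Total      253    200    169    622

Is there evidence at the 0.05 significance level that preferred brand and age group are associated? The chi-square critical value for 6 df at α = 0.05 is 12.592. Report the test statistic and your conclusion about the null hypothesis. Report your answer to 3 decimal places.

Grand total N = 622.
Expected counts (row total × column total / N):
  A, 18-29: 172×253/622 = 69.961415
  A, 30-49: 172×200/622 = 55.305466
  A, 50+: 172×169/622 = 46.733119
  B, 18-29: 159×253/622 = 64.673633
  B, 30-49: 159×200/622 = 51.125402
  B, 50+: 159×169/622 = 43.200965
  C, 18-29: 71×253/622 = 28.879421
  C, 30-49: 71×200/622 = 22.829582
  C, 50+: 71×169/622 = 19.290997
  D, 18-29: 220×253/622 = 89.485531
  D, 30-49: 220×200/622 = 70.739550
  D, 50+: 220×169/622 = 59.774920
Contributions (O − E)²/E:
  (79 − 69.961415)²/69.961415 = 1.1677
  (81 − 55.305466)²/55.305466 = 11.9375
  (12 − 46.733119)²/46.733119 = 25.8144
  (66 − 64.673633)²/64.673633 = 0.0272
  (52 − 51.125402)²/51.125402 = 0.0150
  (41 − 43.200965)²/43.200965 = 0.1121
  (21 − 28.879421)²/28.879421 = 2.1498
  (22 − 22.829582)²/22.829582 = 0.0301
  (28 − 19.290997)²/19.290997 = 3.9317
  (87 − 89.485531)²/89.485531 = 0.0690
  (45 − 70.739550)²/70.739550 = 9.3657
  (88 − 59.774920)²/59.774920 = 13.3276
χ² = 1.1677 + 11.9375 + 25.8144 + 0.0272 + 0.0150 + 0.1121 + 2.1498 + 0.0301 + 3.9317 + 0.0690 + 9.3657 + 13.3276 = 67.948
df = (4−1)(3−1) = 6. Since 67.948 > 12.592, reject the null hypothesis of independence at α = 0.05.

67.948; reject H₀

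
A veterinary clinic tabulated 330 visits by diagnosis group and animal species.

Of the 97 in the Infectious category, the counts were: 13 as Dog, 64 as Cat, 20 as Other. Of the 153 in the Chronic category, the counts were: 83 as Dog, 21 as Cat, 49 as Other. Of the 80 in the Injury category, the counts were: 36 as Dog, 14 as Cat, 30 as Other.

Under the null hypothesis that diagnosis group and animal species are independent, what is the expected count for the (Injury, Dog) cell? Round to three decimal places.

32.000

Row total (Injury) = 80; column total (Dog) = 132; grand total N = 330.
Expected count = (row total × column total) / N = 80 × 132 / 330 = 32.000.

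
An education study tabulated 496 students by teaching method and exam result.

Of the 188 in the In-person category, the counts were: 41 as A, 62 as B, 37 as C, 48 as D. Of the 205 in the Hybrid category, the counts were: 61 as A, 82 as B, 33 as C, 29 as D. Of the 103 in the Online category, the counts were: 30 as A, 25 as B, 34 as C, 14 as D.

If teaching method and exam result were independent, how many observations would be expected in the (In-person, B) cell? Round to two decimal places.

Row total (In-person) = 188; column total (B) = 169; grand total N = 496.
Expected count = (row total × column total) / N = 188 × 169 / 496 = 64.06.

64.06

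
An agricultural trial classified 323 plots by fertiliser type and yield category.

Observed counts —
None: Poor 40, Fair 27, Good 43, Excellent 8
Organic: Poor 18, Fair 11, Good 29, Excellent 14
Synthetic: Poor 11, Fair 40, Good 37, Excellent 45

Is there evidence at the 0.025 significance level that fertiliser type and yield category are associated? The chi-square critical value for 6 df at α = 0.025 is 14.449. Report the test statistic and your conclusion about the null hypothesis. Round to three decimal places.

48.844; reject H₀

Row totals: 118, 72, 133. Column totals: 69, 78, 109, 67. Grand total N = 323.
Expected counts (row total × column total / N):
  None, Poor: 118×69/323 = 25.20743
  None, Fair: 118×78/323 = 28.49536
  None, Good: 118×109/323 = 39.82043
  None, Excellent: 118×67/323 = 24.47678
  Organic, Poor: 72×69/323 = 15.38080
  Organic, Fair: 72×78/323 = 17.38700
  Organic, Good: 72×109/323 = 24.29721
  Organic, Excellent: 72×67/323 = 14.93498
  Synthetic, Poor: 133×69/323 = 28.41176
  Synthetic, Fair: 133×78/323 = 32.11765
  Synthetic, Good: 133×109/323 = 44.88235
  Synthetic, Excellent: 133×67/323 = 27.58824
Contributions (O − E)²/E:
  (40 − 25.20743)²/25.20743 = 8.6808
  (27 − 28.49536)²/28.49536 = 0.0785
  (43 − 39.82043)²/39.82043 = 0.2539
  (8 − 24.47678)²/24.47678 = 11.0915
  (18 − 15.38080)²/15.38080 = 0.4460
  (11 − 17.38700)²/17.38700 = 2.3462
  (29 − 24.29721)²/24.29721 = 0.9102
  (14 − 14.93498)²/14.93498 = 0.0585
  (11 − 28.41176)²/28.41176 = 10.6706
  (40 − 32.11765)²/32.11765 = 1.9345
  (37 − 44.88235)²/44.88235 = 1.3843
  (45 − 27.58824)²/27.58824 = 10.9891
χ² = 8.6808 + 0.0785 + 0.2539 + 11.0915 + 0.4460 + 2.3462 + 0.9102 + 0.0585 + 10.6706 + 1.9345 + 1.3843 + 10.9891 = 48.844
df = (3−1)(4−1) = 6. Since 48.844 > 14.449, reject the null hypothesis of independence at α = 0.025.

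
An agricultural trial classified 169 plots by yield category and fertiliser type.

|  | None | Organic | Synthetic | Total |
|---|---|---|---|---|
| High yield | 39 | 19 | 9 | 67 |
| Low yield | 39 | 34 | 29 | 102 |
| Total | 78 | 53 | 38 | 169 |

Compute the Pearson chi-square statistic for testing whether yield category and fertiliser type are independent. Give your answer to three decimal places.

Grand total N = 169.
Expected counts (row total × column total / N):
  High yield, None: 67×78/169 = 30.9231
  High yield, Organic: 67×53/169 = 21.0118
  High yield, Synthetic: 67×38/169 = 15.0651
  Low yield, None: 102×78/169 = 47.0769
  Low yield, Organic: 102×53/169 = 31.9882
  Low yield, Synthetic: 102×38/169 = 22.9349
Contributions (O − E)²/E:
  (39 − 30.9231)²/30.9231 = 2.1096
  (19 − 21.0118)²/21.0118 = 0.1926
  (9 − 15.0651)²/15.0651 = 2.4418
  (39 − 47.0769)²/47.0769 = 1.3857
  (34 − 31.9882)²/31.9882 = 0.1265
  (29 − 22.9349)²/22.9349 = 1.6039
χ² = 2.1096 + 0.1926 + 2.4418 + 1.3857 + 0.1265 + 1.6039 = 7.860

7.860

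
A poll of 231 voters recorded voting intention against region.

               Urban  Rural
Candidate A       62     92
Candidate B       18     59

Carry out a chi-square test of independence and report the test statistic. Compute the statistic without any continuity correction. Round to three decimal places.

6.463

Row totals: 154, 77. Column totals: 80, 151. Grand total N = 231.
Expected counts (row total × column total / N):
  Candidate A, Urban: 154×80/231 = 53.3333
  Candidate A, Rural: 154×151/231 = 100.6667
  Candidate B, Urban: 77×80/231 = 26.6667
  Candidate B, Rural: 77×151/231 = 50.3333
Contributions (O − E)²/E:
  (62 − 53.3333)²/53.3333 = 1.4083
  (92 − 100.6667)²/100.6667 = 0.7461
  (18 − 26.6667)²/26.6667 = 2.8167
  (59 − 50.3333)²/50.3333 = 1.4923
χ² = 1.4083 + 0.7461 + 2.8167 + 1.4923 = 6.463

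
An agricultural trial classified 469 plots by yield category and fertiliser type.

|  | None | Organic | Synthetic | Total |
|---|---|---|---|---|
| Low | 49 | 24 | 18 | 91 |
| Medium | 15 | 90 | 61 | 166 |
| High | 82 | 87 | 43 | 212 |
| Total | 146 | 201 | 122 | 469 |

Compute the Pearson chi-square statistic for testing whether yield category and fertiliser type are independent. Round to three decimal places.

67.314

Grand total N = 469.
Expected counts (row total × column total / N):
  Low, None: 91×146/469 = 28.3284
  Low, Organic: 91×201/469 = 39.0000
  Low, Synthetic: 91×122/469 = 23.6716
  Medium, None: 166×146/469 = 51.6759
  Medium, Organic: 166×201/469 = 71.1429
  Medium, Synthetic: 166×122/469 = 43.1812
  High, None: 212×146/469 = 65.9957
  High, Organic: 212×201/469 = 90.8571
  High, Synthetic: 212×122/469 = 55.1471
Contributions (O − E)²/E:
  (49 − 28.3284)²/28.3284 = 15.0843
  (24 − 39.0000)²/39.0000 = 5.7692
  (18 − 23.6716)²/23.6716 = 1.3589
  (15 − 51.6759)²/51.6759 = 26.0300
  (90 − 71.1429)²/71.1429 = 4.9983
  (61 − 43.1812)²/43.1812 = 7.3530
  (82 − 65.9957)²/65.9957 = 3.8811
  (87 − 90.8571)²/90.8571 = 0.1637
  (43 − 55.1471)²/55.1471 = 2.6756
χ² = 15.0843 + 5.7692 + 1.3589 + 26.0300 + 4.9983 + 7.3530 + 3.8811 + 0.1637 + 2.6756 = 67.314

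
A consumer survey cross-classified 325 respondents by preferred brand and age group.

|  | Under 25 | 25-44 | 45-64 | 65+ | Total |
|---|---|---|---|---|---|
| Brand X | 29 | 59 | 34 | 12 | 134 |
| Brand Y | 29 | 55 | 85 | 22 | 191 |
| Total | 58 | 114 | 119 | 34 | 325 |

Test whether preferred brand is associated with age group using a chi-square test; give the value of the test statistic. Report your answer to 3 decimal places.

15.416

Grand total N = 325.
Expected counts (row total × column total / N):
  Brand X, Under 25: 134×58/325 = 23.9138
  Brand X, 25-44: 134×114/325 = 47.0031
  Brand X, 45-64: 134×119/325 = 49.0646
  Brand X, 65+: 134×34/325 = 14.0185
  Brand Y, Under 25: 191×58/325 = 34.0862
  Brand Y, 25-44: 191×114/325 = 66.9969
  Brand Y, 45-64: 191×119/325 = 69.9354
  Brand Y, 65+: 191×34/325 = 19.9815
Contributions (O − E)²/E:
  (29 − 23.9138)²/23.9138 = 1.0818
  (59 − 47.0031)²/47.0031 = 3.0620
  (34 − 49.0646)²/49.0646 = 4.6254
  (12 − 14.0185)²/14.0185 = 0.2906
  (29 − 34.0862)²/34.0862 = 0.7589
  (55 − 66.9969)²/66.9969 = 2.1482
  (85 − 69.9354)²/69.9354 = 3.2450
  (22 − 19.9815)²/19.9815 = 0.2039
χ² = 1.0818 + 3.0620 + 4.6254 + 0.2906 + 0.7589 + 2.1482 + 3.2450 + 0.2039 = 15.416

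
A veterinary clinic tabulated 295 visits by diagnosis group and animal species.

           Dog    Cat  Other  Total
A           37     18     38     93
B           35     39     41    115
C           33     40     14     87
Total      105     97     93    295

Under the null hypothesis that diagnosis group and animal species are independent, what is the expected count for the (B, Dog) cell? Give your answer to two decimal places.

Row total (B) = 115; column total (Dog) = 105; grand total N = 295.
Expected count = (row total × column total) / N = 115 × 105 / 295 = 40.93.

40.93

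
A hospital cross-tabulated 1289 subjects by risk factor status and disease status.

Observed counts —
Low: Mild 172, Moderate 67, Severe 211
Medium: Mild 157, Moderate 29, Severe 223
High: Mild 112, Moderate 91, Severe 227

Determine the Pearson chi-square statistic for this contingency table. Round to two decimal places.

Row totals: 450, 409, 430. Column totals: 441, 187, 661. Grand total N = 1289.
Expected counts (row total × column total / N):
  Low, Mild: 450×441/1289 = 153.957
  Low, Moderate: 450×187/1289 = 65.283
  Low, Severe: 450×661/1289 = 230.760
  Medium, Mild: 409×441/1289 = 139.929
  Medium, Moderate: 409×187/1289 = 59.335
  Medium, Severe: 409×661/1289 = 209.735
  High, Mild: 430×441/1289 = 147.114
  High, Moderate: 430×187/1289 = 62.382
  High, Severe: 430×661/1289 = 220.504
Contributions (O − E)²/E:
  (172 − 153.957)²/153.957 = 2.1146
  (67 − 65.283)²/65.283 = 0.0452
  (211 − 230.760)²/230.760 = 1.6921
  (157 − 139.929)²/139.929 = 2.0826
  (29 − 59.335)²/59.335 = 15.5088
  (223 − 209.735)²/209.735 = 0.8390
  (112 − 147.114)²/147.114 = 8.3812
  (91 − 62.382)²/62.382 = 13.1286
  (227 − 220.504)²/220.504 = 0.1914
χ² = 2.1146 + 0.0452 + 1.6921 + 2.0826 + 15.5088 + 0.8390 + 8.3812 + 13.1286 + 0.1914 = 43.98

43.98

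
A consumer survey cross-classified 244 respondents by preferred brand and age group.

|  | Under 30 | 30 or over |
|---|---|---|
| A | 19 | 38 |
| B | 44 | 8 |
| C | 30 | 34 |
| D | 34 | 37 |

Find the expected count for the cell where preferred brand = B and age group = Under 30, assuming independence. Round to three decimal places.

Row total (B) = 52; column total (Under 30) = 127; grand total N = 244.
Expected count = (row total × column total) / N = 52 × 127 / 244 = 27.066.

27.066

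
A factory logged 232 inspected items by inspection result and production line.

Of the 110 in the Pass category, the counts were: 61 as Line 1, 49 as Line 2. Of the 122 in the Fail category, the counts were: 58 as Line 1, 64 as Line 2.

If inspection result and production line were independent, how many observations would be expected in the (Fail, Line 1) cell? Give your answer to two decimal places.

Row total (Fail) = 122; column total (Line 1) = 119; grand total N = 232.
Expected count = (row total × column total) / N = 122 × 119 / 232 = 62.58.

62.58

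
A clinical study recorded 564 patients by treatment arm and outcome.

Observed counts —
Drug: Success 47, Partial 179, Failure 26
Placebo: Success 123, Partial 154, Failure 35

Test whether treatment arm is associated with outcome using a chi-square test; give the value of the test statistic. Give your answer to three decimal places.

31.151

Row totals: 252, 312. Column totals: 170, 333, 61. Grand total N = 564.
Expected counts (row total × column total / N):
  Drug, Success: 252×170/564 = 75.95745
  Drug, Partial: 252×333/564 = 148.78723
  Drug, Failure: 252×61/564 = 27.25532
  Placebo, Success: 312×170/564 = 94.04255
  Placebo, Partial: 312×333/564 = 184.21277
  Placebo, Failure: 312×61/564 = 33.74468
Contributions (O − E)²/E:
  (47 − 75.95745)²/75.95745 = 11.0395
  (179 − 148.78723)²/148.78723 = 6.1350
  (26 − 27.25532)²/27.25532 = 0.0578
  (123 − 94.04255)²/94.04255 = 8.9165
  (154 − 184.21277)²/184.21277 = 4.9552
  (35 − 33.74468)²/33.74468 = 0.0467
χ² = 11.0395 + 6.1350 + 0.0578 + 8.9165 + 4.9552 + 0.0467 = 31.151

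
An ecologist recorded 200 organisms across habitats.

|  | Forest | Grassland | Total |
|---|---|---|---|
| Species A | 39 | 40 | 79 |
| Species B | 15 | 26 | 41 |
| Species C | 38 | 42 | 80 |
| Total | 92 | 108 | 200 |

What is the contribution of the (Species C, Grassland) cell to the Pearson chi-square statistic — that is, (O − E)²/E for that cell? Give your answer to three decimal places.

Row total (Species C) = 80; column total (Grassland) = 108; N = 200.
Expected count E = 80 × 108 / 200 = 43.2000.
Contribution = (O − E)²/E = (42 − 43.2000)² / 43.2000 = 0.033.

0.033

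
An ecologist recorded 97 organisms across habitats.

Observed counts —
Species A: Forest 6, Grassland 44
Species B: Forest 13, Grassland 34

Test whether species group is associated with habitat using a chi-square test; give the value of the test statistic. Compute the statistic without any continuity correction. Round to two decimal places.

Row totals: 50, 47. Column totals: 19, 78. Grand total N = 97.
Expected counts (row total × column total / N):
  Species A, Forest: 50×19/97 = 9.794
  Species A, Grassland: 50×78/97 = 40.206
  Species B, Forest: 47×19/97 = 9.206
  Species B, Grassland: 47×78/97 = 37.794
Contributions (O − E)²/E:
  (6 − 9.794)²/9.794 = 1.4697
  (44 − 40.206)²/40.206 = 0.3580
  (13 − 9.206)²/9.206 = 1.5636
  (34 − 37.794)²/37.794 = 0.3809
χ² = 1.4697 + 0.3580 + 1.5636 + 0.3809 = 3.77

3.77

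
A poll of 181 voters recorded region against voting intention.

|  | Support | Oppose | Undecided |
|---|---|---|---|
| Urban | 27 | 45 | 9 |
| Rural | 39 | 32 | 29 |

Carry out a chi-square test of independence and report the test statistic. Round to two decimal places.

Row totals: 81, 100. Column totals: 66, 77, 38. Grand total N = 181.
Expected counts (row total × column total / N):
  Urban, Support: 81×66/181 = 29.536
  Urban, Oppose: 81×77/181 = 34.459
  Urban, Undecided: 81×38/181 = 17.006
  Rural, Support: 100×66/181 = 36.464
  Rural, Oppose: 100×77/181 = 42.541
  Rural, Undecided: 100×38/181 = 20.994
Contributions (O − E)²/E:
  (27 − 29.536)²/29.536 = 0.2177
  (45 − 34.459)²/34.459 = 3.2245
  (9 − 17.006)²/17.006 = 3.7690
  (39 − 36.464)²/36.464 = 0.1764
  (32 − 42.541)²/42.541 = 2.6119
  (29 − 20.994)²/20.994 = 3.0531
χ² = 0.2177 + 3.2245 + 3.7690 + 0.1764 + 2.6119 + 3.0531 = 13.05

13.05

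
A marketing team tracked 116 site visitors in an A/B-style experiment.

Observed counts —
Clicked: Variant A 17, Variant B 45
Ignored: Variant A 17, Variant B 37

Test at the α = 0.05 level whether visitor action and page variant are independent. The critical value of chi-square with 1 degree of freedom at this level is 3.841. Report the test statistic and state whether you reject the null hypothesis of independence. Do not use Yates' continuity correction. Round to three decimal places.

Row totals: 62, 54. Column totals: 34, 82. Grand total N = 116.
Expected counts (row total × column total / N):
  Clicked, Variant A: 62×34/116 = 18.1724
  Clicked, Variant B: 62×82/116 = 43.8276
  Ignored, Variant A: 54×34/116 = 15.8276
  Ignored, Variant B: 54×82/116 = 38.1724
Contributions (O − E)²/E:
  (17 − 18.1724)²/18.1724 = 0.0756
  (45 − 43.8276)²/43.8276 = 0.0314
  (17 − 15.8276)²/15.8276 = 0.0868
  (37 − 38.1724)²/38.1724 = 0.0360
χ² = 0.0756 + 0.0314 + 0.0868 + 0.0360 = 0.230
df = (2−1)(2−1) = 1. Since 0.230 < 3.841, fail to reject the null hypothesis of independence at α = 0.05.

0.230; fail to reject H₀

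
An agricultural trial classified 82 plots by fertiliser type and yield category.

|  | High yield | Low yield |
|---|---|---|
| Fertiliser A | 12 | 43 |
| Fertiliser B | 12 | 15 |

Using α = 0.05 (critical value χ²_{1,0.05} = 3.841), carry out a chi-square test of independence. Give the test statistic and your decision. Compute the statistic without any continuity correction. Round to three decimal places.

4.478; reject H₀

Row totals: 55, 27. Column totals: 24, 58. Grand total N = 82.
Expected counts (row total × column total / N):
  Fertiliser A, High yield: 55×24/82 = 16.0976
  Fertiliser A, Low yield: 55×58/82 = 38.9024
  Fertiliser B, High yield: 27×24/82 = 7.9024
  Fertiliser B, Low yield: 27×58/82 = 19.0976
Contributions (O − E)²/E:
  (12 − 16.0976)²/16.0976 = 1.0430
  (43 − 38.9024)²/38.9024 = 0.4316
  (12 − 7.9024)²/7.9024 = 2.1247
  (15 − 19.0976)²/19.0976 = 0.8792
χ² = 1.0430 + 0.4316 + 2.1247 + 0.8792 = 4.478
df = (2−1)(2−1) = 1. Since 4.478 > 3.841, reject the null hypothesis of independence at α = 0.05.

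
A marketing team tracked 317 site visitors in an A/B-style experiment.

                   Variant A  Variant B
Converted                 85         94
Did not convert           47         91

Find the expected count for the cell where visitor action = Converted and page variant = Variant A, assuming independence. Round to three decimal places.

74.536

Row total (Converted) = 179; column total (Variant A) = 132; grand total N = 317.
Expected count = (row total × column total) / N = 179 × 132 / 317 = 74.536.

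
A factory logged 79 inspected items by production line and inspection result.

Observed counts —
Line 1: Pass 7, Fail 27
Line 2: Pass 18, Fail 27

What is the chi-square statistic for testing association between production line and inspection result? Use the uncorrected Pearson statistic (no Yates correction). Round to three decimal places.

3.374

Row totals: 34, 45. Column totals: 25, 54. Grand total N = 79.
Expected counts (row total × column total / N):
  Line 1, Pass: 34×25/79 = 10.7595
  Line 1, Fail: 34×54/79 = 23.2405
  Line 2, Pass: 45×25/79 = 14.2405
  Line 2, Fail: 45×54/79 = 30.7595
Contributions (O − E)²/E:
  (7 − 10.7595)²/10.7595 = 1.3136
  (27 − 23.2405)²/23.2405 = 0.6082
  (18 − 14.2405)²/14.2405 = 0.9925
  (27 − 30.7595)²/30.7595 = 0.4595
χ² = 1.3136 + 0.6082 + 0.9925 + 0.4595 = 3.374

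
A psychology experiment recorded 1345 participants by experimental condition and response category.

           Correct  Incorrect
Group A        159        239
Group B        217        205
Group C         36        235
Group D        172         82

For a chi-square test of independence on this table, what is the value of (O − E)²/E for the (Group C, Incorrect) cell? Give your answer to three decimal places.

Row total (Group C) = 271; column total (Incorrect) = 761; N = 1345.
Expected count E = 271 × 761 / 1345 = 153.3316.
Contribution = (O − E)²/E = (235 − 153.3316)² / 153.3316 = 43.499.

43.499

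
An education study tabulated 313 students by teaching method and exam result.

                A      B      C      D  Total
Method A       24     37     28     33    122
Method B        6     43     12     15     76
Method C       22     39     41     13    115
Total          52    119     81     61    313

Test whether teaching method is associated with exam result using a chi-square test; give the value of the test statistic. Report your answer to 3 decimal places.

Grand total N = 313.
Expected counts (row total × column total / N):
  Method A, A: 122×52/313 = 20.2684
  Method A, B: 122×119/313 = 46.3834
  Method A, C: 122×81/313 = 31.5719
  Method A, D: 122×61/313 = 23.7764
  Method B, A: 76×52/313 = 12.6262
  Method B, B: 76×119/313 = 28.8946
  Method B, C: 76×81/313 = 19.6677
  Method B, D: 76×61/313 = 14.8115
  Method C, A: 115×52/313 = 19.1054
  Method C, B: 115×119/313 = 43.7220
  Method C, C: 115×81/313 = 29.7604
  Method C, D: 115×61/313 = 22.4121
Contributions (O − E)²/E:
  (24 − 20.2684)²/20.2684 = 0.6870
  (37 − 46.3834)²/46.3834 = 1.8983
  (28 − 31.5719)²/31.5719 = 0.4041
  (33 − 23.7764)²/23.7764 = 3.5781
  (6 − 12.6262)²/12.6262 = 3.4774
  (43 − 28.8946)²/28.8946 = 6.8858
  (12 − 19.6677)²/19.6677 = 2.9893
  (15 − 14.8115)²/14.8115 = 0.0024
  (22 − 19.1054)²/19.1054 = 0.4386
  (39 − 43.7220)²/43.7220 = 0.5100
  (41 − 29.7604)²/29.7604 = 4.2449
  (13 − 22.4121)²/22.4121 = 3.9527
χ² = 0.6870 + 1.8983 + 0.4041 + 3.5781 + 3.4774 + 6.8858 + 2.9893 + 0.0024 + 0.4386 + 0.5100 + 4.2449 + 3.9527 = 29.069

29.069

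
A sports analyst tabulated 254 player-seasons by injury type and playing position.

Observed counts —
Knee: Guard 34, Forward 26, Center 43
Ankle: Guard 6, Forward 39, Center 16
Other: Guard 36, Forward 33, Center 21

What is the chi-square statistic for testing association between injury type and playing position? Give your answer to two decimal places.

32.48

Row totals: 103, 61, 90. Column totals: 76, 98, 80. Grand total N = 254.
Expected counts (row total × column total / N):
  Knee, Guard: 103×76/254 = 30.819
  Knee, Forward: 103×98/254 = 39.740
  Knee, Center: 103×80/254 = 32.441
  Ankle, Guard: 61×76/254 = 18.252
  Ankle, Forward: 61×98/254 = 23.535
  Ankle, Center: 61×80/254 = 19.213
  Other, Guard: 90×76/254 = 26.929
  Other, Forward: 90×98/254 = 34.724
  Other, Center: 90×80/254 = 28.346
Contributions (O − E)²/E:
  (34 − 30.819)²/30.819 = 0.3283
  (26 − 39.740)²/39.740 = 4.7506
  (43 − 32.441)²/32.441 = 3.4368
  (6 − 18.252)²/18.252 = 8.2244
  (39 − 23.535)²/23.535 = 10.1622
  (16 − 19.213)²/19.213 = 0.5373
  (36 − 26.929)²/26.929 = 3.0556
  (33 − 34.724)²/34.724 = 0.0856
  (21 − 28.346)²/28.346 = 1.9038
χ² = 0.3283 + 4.7506 + 3.4368 + 8.2244 + 10.1622 + 0.5373 + 3.0556 + 0.0856 + 1.9038 = 32.48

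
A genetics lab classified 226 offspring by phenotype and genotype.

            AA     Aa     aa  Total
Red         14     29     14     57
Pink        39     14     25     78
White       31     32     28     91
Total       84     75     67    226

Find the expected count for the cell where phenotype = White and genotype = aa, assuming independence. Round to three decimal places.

Row total (White) = 91; column total (aa) = 67; grand total N = 226.
Expected count = (row total × column total) / N = 91 × 67 / 226 = 26.978.

26.978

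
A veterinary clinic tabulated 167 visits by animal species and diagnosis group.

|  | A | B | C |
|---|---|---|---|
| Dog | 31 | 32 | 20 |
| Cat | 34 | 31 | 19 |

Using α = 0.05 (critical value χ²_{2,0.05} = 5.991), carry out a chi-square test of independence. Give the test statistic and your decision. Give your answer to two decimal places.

Row totals: 83, 84. Column totals: 65, 63, 39. Grand total N = 167.
Expected counts (row total × column total / N):
  Dog, A: 83×65/167 = 32.305
  Dog, B: 83×63/167 = 31.311
  Dog, C: 83×39/167 = 19.383
  Cat, A: 84×65/167 = 32.695
  Cat, B: 84×63/167 = 31.689
  Cat, C: 84×39/167 = 19.617
Contributions (O − E)²/E:
  (31 − 32.305)²/32.305 = 0.0527
  (32 − 31.311)²/31.311 = 0.0152
  (20 − 19.383)²/19.383 = 0.0196
  (34 − 32.695)²/32.695 = 0.0521
  (31 − 31.689)²/31.689 = 0.0150
  (19 − 19.617)²/19.617 = 0.0194
χ² = 0.0527 + 0.0152 + 0.0196 + 0.0521 + 0.0150 + 0.0194 = 0.17
df = (2−1)(3−1) = 2. Since 0.17 < 5.991, fail to reject the null hypothesis of independence at α = 0.05.

0.17; fail to reject H₀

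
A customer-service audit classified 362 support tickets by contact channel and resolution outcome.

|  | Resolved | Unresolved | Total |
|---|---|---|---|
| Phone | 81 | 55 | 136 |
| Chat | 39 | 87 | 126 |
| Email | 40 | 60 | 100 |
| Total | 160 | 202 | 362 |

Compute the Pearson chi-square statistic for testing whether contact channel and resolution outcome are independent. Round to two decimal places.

Grand total N = 362.
Expected counts (row total × column total / N):
  Phone, Resolved: 136×160/362 = 60.110
  Phone, Unresolved: 136×202/362 = 75.890
  Chat, Resolved: 126×160/362 = 55.691
  Chat, Unresolved: 126×202/362 = 70.309
  Email, Resolved: 100×160/362 = 44.199
  Email, Unresolved: 100×202/362 = 55.801
Contributions (O − E)²/E:
  (81 − 60.110)²/60.110 = 7.2599
  (55 − 75.890)²/75.890 = 5.7503
  (39 − 55.691)²/55.691 = 5.0024
  (87 − 70.309)²/70.309 = 3.9624
  (40 − 44.199)²/44.199 = 0.3989
  (60 − 55.801)²/55.801 = 0.3160
χ² = 7.2599 + 5.7503 + 5.0024 + 3.9624 + 0.3989 + 0.3160 = 22.69

22.69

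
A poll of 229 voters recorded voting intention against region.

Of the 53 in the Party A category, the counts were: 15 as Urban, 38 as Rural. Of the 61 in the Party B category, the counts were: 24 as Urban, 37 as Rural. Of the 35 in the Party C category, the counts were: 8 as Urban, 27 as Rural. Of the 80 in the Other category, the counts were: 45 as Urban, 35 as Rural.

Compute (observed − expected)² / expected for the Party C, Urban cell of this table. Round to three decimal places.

2.613

Row total (Party C) = 35; column total (Urban) = 92; N = 229.
Expected count E = 35 × 92 / 229 = 14.06114.
Contribution = (O − E)²/E = (8 − 14.06114)² / 14.06114 = 2.613.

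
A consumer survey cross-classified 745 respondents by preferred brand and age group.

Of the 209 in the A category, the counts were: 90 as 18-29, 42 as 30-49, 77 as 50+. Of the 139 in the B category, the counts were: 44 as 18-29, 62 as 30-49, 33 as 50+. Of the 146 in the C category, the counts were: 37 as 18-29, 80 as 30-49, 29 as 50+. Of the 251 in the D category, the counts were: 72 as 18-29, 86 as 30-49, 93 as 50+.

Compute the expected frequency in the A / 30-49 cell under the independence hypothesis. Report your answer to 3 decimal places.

75.745

Row total (A) = 209; column total (30-49) = 270; grand total N = 745.
Expected count = (row total × column total) / N = 209 × 270 / 745 = 75.745.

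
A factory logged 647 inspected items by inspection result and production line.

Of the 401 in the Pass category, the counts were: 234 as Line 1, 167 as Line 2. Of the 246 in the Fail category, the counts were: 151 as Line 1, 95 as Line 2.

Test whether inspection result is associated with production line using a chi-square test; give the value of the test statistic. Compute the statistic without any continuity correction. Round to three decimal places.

0.580

Row totals: 401, 246. Column totals: 385, 262. Grand total N = 647.
Expected counts (row total × column total / N):
  Pass, Line 1: 401×385/647 = 238.6167
  Pass, Line 2: 401×262/647 = 162.3833
  Fail, Line 1: 246×385/647 = 146.3833
  Fail, Line 2: 246×262/647 = 99.6167
Contributions (O − E)²/E:
  (234 − 238.6167)²/238.6167 = 0.0893
  (167 − 162.3833)²/162.3833 = 0.1313
  (151 − 146.3833)²/146.3833 = 0.1456
  (95 − 99.6167)²/99.6167 = 0.2140
χ² = 0.0893 + 0.1313 + 0.1456 + 0.2140 = 0.580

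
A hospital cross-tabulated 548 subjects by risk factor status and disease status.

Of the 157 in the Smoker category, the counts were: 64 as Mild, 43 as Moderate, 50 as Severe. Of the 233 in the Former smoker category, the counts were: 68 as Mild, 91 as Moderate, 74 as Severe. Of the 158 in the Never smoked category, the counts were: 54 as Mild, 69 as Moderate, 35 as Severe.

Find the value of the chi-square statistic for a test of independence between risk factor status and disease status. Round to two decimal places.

Row totals: 157, 233, 158. Column totals: 186, 203, 159. Grand total N = 548.
Expected counts (row total × column total / N):
  Smoker, Mild: 157×186/548 = 53.288
  Smoker, Moderate: 157×203/548 = 58.159
  Smoker, Severe: 157×159/548 = 45.553
  Former smoker, Mild: 233×186/548 = 79.084
  Former smoker, Moderate: 233×203/548 = 86.312
  Former smoker, Severe: 233×159/548 = 67.604
  Never smoked, Mild: 158×186/548 = 53.628
  Never smoked, Moderate: 158×203/548 = 58.529
  Never smoked, Severe: 158×159/548 = 45.843
Contributions (O − E)²/E:
  (64 − 53.288)²/53.288 = 2.1533
  (43 − 58.159)²/58.159 = 3.9512
  (50 − 45.553)²/45.553 = 0.4341
  (68 − 79.084)²/79.084 = 1.5535
  (91 − 86.312)²/86.312 = 0.2546
  (74 − 67.604)²/67.604 = 0.6051
  (54 − 53.628)²/53.628 = 0.0026
  (69 − 58.529)²/58.529 = 1.8733
  (35 − 45.843)²/45.843 = 2.5646
χ² = 2.1533 + 3.9512 + 0.4341 + 1.5535 + 0.2546 + 0.6051 + 0.0026 + 1.8733 + 2.5646 = 13.39

13.39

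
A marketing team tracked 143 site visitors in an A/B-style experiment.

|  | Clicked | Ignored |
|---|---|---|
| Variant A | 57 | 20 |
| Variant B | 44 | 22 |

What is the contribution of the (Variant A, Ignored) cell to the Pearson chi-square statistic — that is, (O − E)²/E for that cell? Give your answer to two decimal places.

0.30

Row total (Variant A) = 77; column total (Ignored) = 42; N = 143.
Expected count E = 77 × 42 / 143 = 22.615.
Contribution = (O − E)²/E = (20 − 22.615)² / 22.615 = 0.30.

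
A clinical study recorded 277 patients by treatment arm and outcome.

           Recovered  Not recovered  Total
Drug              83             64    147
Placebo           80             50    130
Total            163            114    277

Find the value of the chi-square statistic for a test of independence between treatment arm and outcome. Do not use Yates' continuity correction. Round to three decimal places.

0.734

Grand total N = 277.
Expected counts (row total × column total / N):
  Drug, Recovered: 147×163/277 = 86.5018
  Drug, Not recovered: 147×114/277 = 60.4982
  Placebo, Recovered: 130×163/277 = 76.4982
  Placebo, Not recovered: 130×114/277 = 53.5018
Contributions (O − E)²/E:
  (83 − 86.5018)²/86.5018 = 0.1418
  (64 − 60.4982)²/60.4982 = 0.2027
  (80 − 76.4982)²/76.4982 = 0.1603
  (50 − 53.5018)²/53.5018 = 0.2292
χ² = 0.1418 + 0.2027 + 0.1603 + 0.2292 = 0.734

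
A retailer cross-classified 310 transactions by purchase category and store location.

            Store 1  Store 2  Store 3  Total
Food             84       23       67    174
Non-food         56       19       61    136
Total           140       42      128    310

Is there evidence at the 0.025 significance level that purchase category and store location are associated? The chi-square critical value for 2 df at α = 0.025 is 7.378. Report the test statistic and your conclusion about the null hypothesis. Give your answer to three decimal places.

1.629; fail to reject H₀

Grand total N = 310.
Expected counts (row total × column total / N):
  Food, Store 1: 174×140/310 = 78.5806
  Food, Store 2: 174×42/310 = 23.5742
  Food, Store 3: 174×128/310 = 71.8452
  Non-food, Store 1: 136×140/310 = 61.4194
  Non-food, Store 2: 136×42/310 = 18.4258
  Non-food, Store 3: 136×128/310 = 56.1548
Contributions (O − E)²/E:
  (84 − 78.5806)²/78.5806 = 0.3738
  (23 − 23.5742)²/23.5742 = 0.0140
  (67 − 71.8452)²/71.8452 = 0.3268
  (56 − 61.4194)²/61.4194 = 0.4782
  (19 − 18.4258)²/18.4258 = 0.0179
  (61 − 56.1548)²/56.1548 = 0.4181
χ² = 0.3738 + 0.0140 + 0.3268 + 0.4782 + 0.0179 + 0.4181 = 1.629
df = (2−1)(3−1) = 2. Since 1.629 < 7.378, fail to reject the null hypothesis of independence at α = 0.025.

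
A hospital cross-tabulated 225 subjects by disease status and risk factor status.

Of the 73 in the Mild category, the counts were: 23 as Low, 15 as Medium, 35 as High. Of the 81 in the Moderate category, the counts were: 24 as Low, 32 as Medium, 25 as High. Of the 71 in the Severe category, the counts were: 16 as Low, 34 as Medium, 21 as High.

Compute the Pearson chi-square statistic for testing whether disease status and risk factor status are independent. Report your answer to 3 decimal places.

13.360

Row totals: 73, 81, 71. Column totals: 63, 81, 81. Grand total N = 225.
Expected counts (row total × column total / N):
  Mild, Low: 73×63/225 = 20.4400
  Mild, Medium: 73×81/225 = 26.2800
  Mild, High: 73×81/225 = 26.2800
  Moderate, Low: 81×63/225 = 22.6800
  Moderate, Medium: 81×81/225 = 29.1600
  Moderate, High: 81×81/225 = 29.1600
  Severe, Low: 71×63/225 = 19.8800
  Severe, Medium: 71×81/225 = 25.5600
  Severe, High: 71×81/225 = 25.5600
Contributions (O − E)²/E:
  (23 − 20.4400)²/20.4400 = 0.3206
  (15 − 26.2800)²/26.2800 = 4.8416
  (35 − 26.2800)²/26.2800 = 2.8934
  (24 − 22.6800)²/22.6800 = 0.0768
  (32 − 29.1600)²/29.1600 = 0.2766
  (25 − 29.1600)²/29.1600 = 0.5935
  (16 − 19.8800)²/19.8800 = 0.7573
  (34 − 25.5600)²/25.5600 = 2.7869
  (21 − 25.5600)²/25.5600 = 0.8135
χ² = 0.3206 + 4.8416 + 2.8934 + 0.0768 + 0.2766 + 0.5935 + 0.7573 + 2.7869 + 0.8135 = 13.360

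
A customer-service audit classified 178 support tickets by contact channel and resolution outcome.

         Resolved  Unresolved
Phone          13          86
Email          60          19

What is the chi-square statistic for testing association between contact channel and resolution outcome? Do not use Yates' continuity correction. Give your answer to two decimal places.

Row totals: 99, 79. Column totals: 73, 105. Grand total N = 178.
Expected counts (row total × column total / N):
  Phone, Resolved: 99×73/178 = 40.601
  Phone, Unresolved: 99×105/178 = 58.399
  Email, Resolved: 79×73/178 = 32.399
  Email, Unresolved: 79×105/178 = 46.601
Contributions (O − E)²/E:
  (13 − 40.601)²/40.601 = 18.7635
  (86 − 58.399)²/58.399 = 13.0450
  (60 − 32.399)²/32.399 = 23.5135
  (19 − 46.601)²/46.601 = 16.3476
χ² = 18.7635 + 13.0450 + 23.5135 + 16.3476 = 71.67

71.67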